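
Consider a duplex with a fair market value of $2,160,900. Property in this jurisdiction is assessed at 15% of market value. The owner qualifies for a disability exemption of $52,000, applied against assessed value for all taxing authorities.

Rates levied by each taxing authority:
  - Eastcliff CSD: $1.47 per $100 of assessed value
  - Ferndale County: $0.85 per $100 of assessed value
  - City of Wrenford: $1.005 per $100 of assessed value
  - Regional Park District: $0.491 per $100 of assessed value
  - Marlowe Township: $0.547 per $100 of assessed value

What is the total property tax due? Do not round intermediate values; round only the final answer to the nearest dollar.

$11,873

Assessed value = $2,160,900 × 0.15 = $324,135
Taxable value = $324,135 − $52,000 = $272,135
Eastcliff CSD: $272,135 × 0.0147 = $4,000.3845
Ferndale County: $272,135 × 0.0085 = $2,313.1475
City of Wrenford: $272,135 × 0.01005 = $2,734.95675
Regional Park District: $272,135 × 0.00491 = $1,336.18285
Marlowe Township: $272,135 × 0.00547 = $1,488.57845
Total = $4,000.3845 + $2,313.1475 + $2,734.95675 + $1,336.18285 + $1,488.57845 = $11,873.25005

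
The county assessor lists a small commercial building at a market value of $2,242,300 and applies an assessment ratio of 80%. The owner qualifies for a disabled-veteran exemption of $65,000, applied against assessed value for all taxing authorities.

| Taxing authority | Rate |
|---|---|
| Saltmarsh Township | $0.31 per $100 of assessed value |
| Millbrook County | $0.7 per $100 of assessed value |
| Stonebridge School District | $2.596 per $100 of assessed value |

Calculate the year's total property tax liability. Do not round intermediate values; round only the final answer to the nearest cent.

$62,341.97

Assessed value = $2,242,300 × 0.8 = $1,793,840
Taxable value = $1,793,840 − $65,000 = $1,728,840
Saltmarsh Township: $1,728,840 × 0.0031 = $5,359.404
Millbrook County: $1,728,840 × 0.007 = $12,101.88
Stonebridge School District: $1,728,840 × 0.02596 = $44,880.6864
Total = $5,359.404 + $12,101.88 + $44,880.6864 = $62,341.9704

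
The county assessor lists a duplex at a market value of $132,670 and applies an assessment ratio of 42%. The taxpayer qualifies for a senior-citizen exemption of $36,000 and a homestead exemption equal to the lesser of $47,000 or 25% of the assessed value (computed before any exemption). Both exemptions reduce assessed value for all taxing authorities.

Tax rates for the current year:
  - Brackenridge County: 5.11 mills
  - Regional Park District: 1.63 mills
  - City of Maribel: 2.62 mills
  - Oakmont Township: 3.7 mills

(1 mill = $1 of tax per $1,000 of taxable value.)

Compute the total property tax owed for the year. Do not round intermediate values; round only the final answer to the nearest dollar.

Assessed value = $132,670 × 0.42 = $55,721.4
Homestead exemption = min($47,000, 25% × $55,721.4) = min($47,000, $13,930.35) = $13,930.35 (percentage binds)
Taxable value = $55,721.4 − $36,000 − $13,930.35 = $5,791.05
Brackenridge County: $5,791.05 × 0.00511 = $29.5922655
Regional Park District: $5,791.05 × 0.00163 = $9.4394115
City of Maribel: $5,791.05 × 0.00262 = $15.172551
Oakmont Township: $5,791.05 × 0.0037 = $21.426885
Total = $75.631113

$76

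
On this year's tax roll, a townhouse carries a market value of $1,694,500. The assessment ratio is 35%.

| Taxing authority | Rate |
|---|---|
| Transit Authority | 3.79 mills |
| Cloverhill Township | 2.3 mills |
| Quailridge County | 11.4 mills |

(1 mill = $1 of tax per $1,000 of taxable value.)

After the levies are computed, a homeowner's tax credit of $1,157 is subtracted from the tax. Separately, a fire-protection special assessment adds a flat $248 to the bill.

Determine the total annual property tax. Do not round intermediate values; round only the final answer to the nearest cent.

$9,463.88

Assessed value = $1,694,500 × 0.35 = $593,075
Transit Authority: $593,075 × 0.00379 = $2,247.75425
Cloverhill Township: $593,075 × 0.0023 = $1,364.0725
Quailridge County: $593,075 × 0.0114 = $6,761.055
Levies subtotal = $10,372.88175
After credit = $10,372.88175 − $1,157 = $9,215.88175
Total = $9,215.88175 + $248 = $9,463.88175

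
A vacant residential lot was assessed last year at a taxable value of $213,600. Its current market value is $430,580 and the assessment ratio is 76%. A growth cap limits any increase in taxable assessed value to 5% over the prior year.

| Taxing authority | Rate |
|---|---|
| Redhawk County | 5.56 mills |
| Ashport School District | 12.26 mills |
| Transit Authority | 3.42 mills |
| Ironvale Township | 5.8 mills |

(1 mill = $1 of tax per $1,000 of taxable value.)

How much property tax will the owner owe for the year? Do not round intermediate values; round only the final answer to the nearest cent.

$6,064.53

Uncapped assessed value = $430,580 × 0.76 = $327,240.8
Cap limit = $213,600 × 1.05 = $224,280
Taxable assessed value = min($327,240.8, $224,280) = $224,280 (cap binds)
Redhawk County: $224,280 × 0.00556 = $1,246.9968
Ashport School District: $224,280 × 0.01226 = $2,749.6728
Transit Authority: $224,280 × 0.00342 = $767.0376
Ironvale Township: $224,280 × 0.0058 = $1,300.824
Total = $6,064.5312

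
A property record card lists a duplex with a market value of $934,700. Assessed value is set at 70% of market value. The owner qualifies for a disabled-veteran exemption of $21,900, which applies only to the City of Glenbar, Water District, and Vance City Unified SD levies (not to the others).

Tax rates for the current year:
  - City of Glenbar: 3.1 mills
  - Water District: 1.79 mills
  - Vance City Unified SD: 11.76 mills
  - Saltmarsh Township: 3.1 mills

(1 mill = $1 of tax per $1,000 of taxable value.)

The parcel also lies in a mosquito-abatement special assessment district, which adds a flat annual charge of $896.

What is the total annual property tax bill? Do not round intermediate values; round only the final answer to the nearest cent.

Assessed value = $934,700 × 0.7 = $654,290
City of Glenbar: ($654,290 − $21,900) × 0.0031 = $632,390 × 0.0031 = $1,960.409
Water District: ($654,290 − $21,900) × 0.00179 = $632,390 × 0.00179 = $1,131.9781
Vance City Unified SD: ($654,290 − $21,900) × 0.01176 = $632,390 × 0.01176 = $7,436.9064
Saltmarsh Township: $654,290 × 0.0031 = $2,028.299
Levies subtotal = $12,557.5925
Total = $12,557.5925 + $896 = $13,453.5925

$13,453.59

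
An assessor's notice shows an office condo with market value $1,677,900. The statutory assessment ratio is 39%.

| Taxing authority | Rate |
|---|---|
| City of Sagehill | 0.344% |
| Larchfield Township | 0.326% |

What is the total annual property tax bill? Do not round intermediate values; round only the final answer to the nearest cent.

$4,384.35

Assessed value = $1,677,900 × 0.39 = $654,381
City of Sagehill: $654,381 × 0.00344 = $2,251.07064
Larchfield Township: $654,381 × 0.00326 = $2,133.28206
Total = $2,251.07064 + $2,133.28206 = $4,384.3527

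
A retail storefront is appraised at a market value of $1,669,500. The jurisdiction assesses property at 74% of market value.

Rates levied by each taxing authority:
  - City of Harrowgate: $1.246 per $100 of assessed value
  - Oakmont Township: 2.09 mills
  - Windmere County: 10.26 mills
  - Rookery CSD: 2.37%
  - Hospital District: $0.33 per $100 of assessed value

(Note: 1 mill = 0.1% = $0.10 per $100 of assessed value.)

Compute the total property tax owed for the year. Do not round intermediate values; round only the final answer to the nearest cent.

Assessed value = $1,669,500 × 0.74 = $1,235,430
City of Harrowgate: $1,235,430 × 0.01246 = $15,393.4578
Oakmont Township: $1,235,430 × 0.00209 = $2,582.0487
Windmere County: $1,235,430 × 0.01026 = $12,675.5118
Rookery CSD: $1,235,430 × 0.0237 = $29,279.691
Hospital District: $1,235,430 × 0.0033 = $4,076.919
Total = $64,007.6283

$64,007.63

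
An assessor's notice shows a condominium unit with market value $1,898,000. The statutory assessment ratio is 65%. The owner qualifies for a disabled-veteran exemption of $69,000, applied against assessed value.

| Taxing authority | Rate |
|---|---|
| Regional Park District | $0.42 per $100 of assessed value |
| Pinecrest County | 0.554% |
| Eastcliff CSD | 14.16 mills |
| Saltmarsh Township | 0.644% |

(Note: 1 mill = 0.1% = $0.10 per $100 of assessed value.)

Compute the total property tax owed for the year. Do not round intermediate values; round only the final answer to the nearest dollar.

Assessed value = $1,898,000 × 0.65 = $1,233,700
Taxable value = $1,233,700 − $69,000 = $1,164,700
Regional Park District: $1,164,700 × 0.0042 = $4,891.74
Pinecrest County: $1,164,700 × 0.00554 = $6,452.438
Eastcliff CSD: $1,164,700 × 0.01416 = $16,492.152
Saltmarsh Township: $1,164,700 × 0.00644 = $7,500.668
Total = $35,336.998

$35,337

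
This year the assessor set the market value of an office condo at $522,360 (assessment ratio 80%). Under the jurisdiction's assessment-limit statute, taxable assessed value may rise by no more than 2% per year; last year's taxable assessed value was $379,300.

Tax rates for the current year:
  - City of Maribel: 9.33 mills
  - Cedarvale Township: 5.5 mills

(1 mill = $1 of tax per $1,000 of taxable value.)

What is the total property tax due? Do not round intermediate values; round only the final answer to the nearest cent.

$5,737.52

Uncapped assessed value = $522,360 × 0.8 = $417,888
Cap limit = $379,300 × 1.02 = $386,886
Taxable assessed value = min($417,888, $386,886) = $386,886 (cap binds)
City of Maribel: $386,886 × 0.00933 = $3,609.64638
Cedarvale Township: $386,886 × 0.0055 = $2,127.873
Total = $5,737.51938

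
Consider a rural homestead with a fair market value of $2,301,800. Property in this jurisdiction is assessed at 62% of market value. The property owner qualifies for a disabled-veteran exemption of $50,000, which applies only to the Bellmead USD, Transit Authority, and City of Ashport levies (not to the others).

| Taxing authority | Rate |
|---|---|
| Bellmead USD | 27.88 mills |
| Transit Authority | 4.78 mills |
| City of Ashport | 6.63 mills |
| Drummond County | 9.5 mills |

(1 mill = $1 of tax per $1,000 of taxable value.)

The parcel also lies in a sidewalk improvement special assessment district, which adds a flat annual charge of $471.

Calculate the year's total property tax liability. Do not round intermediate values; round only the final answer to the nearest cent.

$68,135.49

Assessed value = $2,301,800 × 0.62 = $1,427,116
Bellmead USD: ($1,427,116 − $50,000) × 0.02788 = $1,377,116 × 0.02788 = $38,393.99408
Transit Authority: ($1,427,116 − $50,000) × 0.00478 = $1,377,116 × 0.00478 = $6,582.61448
City of Ashport: ($1,427,116 − $50,000) × 0.00663 = $1,377,116 × 0.00663 = $9,130.27908
Drummond County: $1,427,116 × 0.0095 = $13,557.602
Levies subtotal = $67,664.48964
Total = $67,664.48964 + $471 = $68,135.48964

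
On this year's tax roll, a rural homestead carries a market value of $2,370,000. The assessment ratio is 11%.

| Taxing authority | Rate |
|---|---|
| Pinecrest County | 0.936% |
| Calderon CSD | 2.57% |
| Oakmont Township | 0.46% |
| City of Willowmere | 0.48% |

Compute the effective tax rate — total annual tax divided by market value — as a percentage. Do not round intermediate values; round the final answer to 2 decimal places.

Assessed value = $2,370,000 × 0.11 = $260,700
Pinecrest County: $260,700 × 0.00936 = $2,440.152
Calderon CSD: $260,700 × 0.0257 = $6,699.99
Oakmont Township: $260,700 × 0.0046 = $1,199.22
City of Willowmere: $260,700 × 0.0048 = $1,251.36
Total tax = $11,590.722
Effective rate = $11,590.722 ÷ $2,370,000 = 0.49% of market value

0.49%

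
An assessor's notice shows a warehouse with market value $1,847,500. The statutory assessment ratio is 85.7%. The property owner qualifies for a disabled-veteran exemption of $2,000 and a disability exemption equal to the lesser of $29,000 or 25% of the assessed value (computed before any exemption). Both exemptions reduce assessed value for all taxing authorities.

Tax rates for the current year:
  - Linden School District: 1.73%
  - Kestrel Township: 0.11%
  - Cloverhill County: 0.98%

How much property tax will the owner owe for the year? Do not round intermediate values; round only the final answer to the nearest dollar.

Assessed value = $1,847,500 × 0.857 = $1,583,307.5
Disability exemption = min($29,000, 25% × $1,583,307.5) = min($29,000, $395,826.875) = $29,000 (dollar cap binds)
Taxable value = $1,583,307.5 − $2,000 − $29,000 = $1,552,307.5
Linden School District: $1,552,307.5 × 0.0173 = $26,854.91975
Kestrel Township: $1,552,307.5 × 0.0011 = $1,707.53825
Cloverhill County: $1,552,307.5 × 0.0098 = $15,212.6135
Total = $43,775.0715

$43,775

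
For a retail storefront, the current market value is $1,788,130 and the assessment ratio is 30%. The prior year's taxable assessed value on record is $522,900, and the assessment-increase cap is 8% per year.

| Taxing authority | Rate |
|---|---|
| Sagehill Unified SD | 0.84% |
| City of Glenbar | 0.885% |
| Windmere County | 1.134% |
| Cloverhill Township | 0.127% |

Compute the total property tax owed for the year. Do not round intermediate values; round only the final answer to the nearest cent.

$16,018.07

Uncapped assessed value = $1,788,130 × 0.3 = $536,439
Cap limit = $522,900 × 1.08 = $564,732
Taxable assessed value = min($536,439, $564,732) = $536,439 (cap does not bind)
Sagehill Unified SD: $536,439 × 0.0084 = $4,506.0876
City of Glenbar: $536,439 × 0.00885 = $4,747.48515
Windmere County: $536,439 × 0.01134 = $6,083.21826
Cloverhill Township: $536,439 × 0.00127 = $681.27753
Total = $16,018.06854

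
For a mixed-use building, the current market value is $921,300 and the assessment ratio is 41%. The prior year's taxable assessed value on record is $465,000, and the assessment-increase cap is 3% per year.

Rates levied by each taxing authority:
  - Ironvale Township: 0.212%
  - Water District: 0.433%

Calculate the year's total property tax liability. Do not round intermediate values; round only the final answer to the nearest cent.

Uncapped assessed value = $921,300 × 0.41 = $377,733
Cap limit = $465,000 × 1.03 = $478,950
Taxable assessed value = min($377,733, $478,950) = $377,733 (cap does not bind)
Ironvale Township: $377,733 × 0.00212 = $800.79396
Water District: $377,733 × 0.00433 = $1,635.58389
Total = $2,436.37785

$2,436.38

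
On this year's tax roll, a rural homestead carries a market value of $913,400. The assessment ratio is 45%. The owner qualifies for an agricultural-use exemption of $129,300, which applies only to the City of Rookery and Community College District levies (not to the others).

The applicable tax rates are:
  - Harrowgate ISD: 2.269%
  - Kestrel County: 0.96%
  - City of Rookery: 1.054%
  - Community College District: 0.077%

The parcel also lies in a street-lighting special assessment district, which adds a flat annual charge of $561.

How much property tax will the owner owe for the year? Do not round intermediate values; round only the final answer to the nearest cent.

$17,019.53

Assessed value = $913,400 × 0.45 = $411,030
Harrowgate ISD: $411,030 × 0.02269 = $9,326.2707
Kestrel County: $411,030 × 0.0096 = $3,945.888
City of Rookery: ($411,030 − $129,300) × 0.01054 = $281,730 × 0.01054 = $2,969.4342
Community College District: ($411,030 − $129,300) × 0.00077 = $281,730 × 0.00077 = $216.9321
Levies subtotal = $16,458.525
Total = $16,458.525 + $561 = $17,019.525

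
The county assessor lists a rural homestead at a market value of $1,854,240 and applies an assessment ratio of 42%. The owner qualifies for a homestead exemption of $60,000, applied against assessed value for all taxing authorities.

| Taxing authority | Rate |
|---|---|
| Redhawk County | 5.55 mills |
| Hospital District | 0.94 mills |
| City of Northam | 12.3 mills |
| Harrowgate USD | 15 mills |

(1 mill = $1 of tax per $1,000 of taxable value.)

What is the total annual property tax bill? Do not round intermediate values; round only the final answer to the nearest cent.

Assessed value = $1,854,240 × 0.42 = $778,780.8
Taxable value = $778,780.8 − $60,000 = $718,780.8
Redhawk County: $718,780.8 × 0.00555 = $3,989.23344
Hospital District: $718,780.8 × 0.00094 = $675.653952
City of Northam: $718,780.8 × 0.0123 = $8,841.00384
Harrowgate USD: $718,780.8 × 0.015 = $10,781.712
Total = $3,989.23344 + $675.653952 + $8,841.00384 + $10,781.712 = $24,287.603232

$24,287.60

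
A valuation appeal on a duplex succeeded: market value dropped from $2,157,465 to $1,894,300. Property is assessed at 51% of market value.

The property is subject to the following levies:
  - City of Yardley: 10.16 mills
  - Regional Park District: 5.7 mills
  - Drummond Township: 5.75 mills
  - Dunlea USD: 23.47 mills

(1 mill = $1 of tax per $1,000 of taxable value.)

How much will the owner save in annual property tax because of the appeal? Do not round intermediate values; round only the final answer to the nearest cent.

$6,050.37

Old assessed value = $2,157,465 × 0.51 = $1,100,307.15
New assessed value = $1,894,300 × 0.51 = $966,093
Combined rate = 0.01016 + 0.0057 + 0.00575 + 0.02347 = 0.04508
Old tax = $1,100,307.15 × 0.04508 = $49,601.846322
New tax = $966,093 × 0.04508 = $43,551.47244
Reduction = $49,601.846322 − $43,551.47244 = $6,050.373882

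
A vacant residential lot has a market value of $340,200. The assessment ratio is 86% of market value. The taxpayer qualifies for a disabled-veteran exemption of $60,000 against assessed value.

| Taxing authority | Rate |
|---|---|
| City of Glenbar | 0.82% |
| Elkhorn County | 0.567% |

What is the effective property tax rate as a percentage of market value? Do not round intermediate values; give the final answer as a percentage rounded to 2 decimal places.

Assessed value = $340,200 × 0.86 = $292,572
Taxable value = $292,572 − $60,000 = $232,572
City of Glenbar: $232,572 × 0.0082 = $1,907.0904
Elkhorn County: $232,572 × 0.00567 = $1,318.68324
Total tax = $3,225.77364
Effective rate = $3,225.77364 ÷ $340,200 = 0.95% of market value

0.95%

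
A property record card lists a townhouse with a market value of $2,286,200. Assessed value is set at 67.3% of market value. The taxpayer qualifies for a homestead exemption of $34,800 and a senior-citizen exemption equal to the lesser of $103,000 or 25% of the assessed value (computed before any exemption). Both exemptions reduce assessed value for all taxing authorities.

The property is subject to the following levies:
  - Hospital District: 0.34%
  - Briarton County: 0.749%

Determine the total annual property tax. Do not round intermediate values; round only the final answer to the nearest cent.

Assessed value = $2,286,200 × 0.673 = $1,538,612.6
Senior-citizen exemption = min($103,000, 25% × $1,538,612.6) = min($103,000, $384,653.15) = $103,000 (dollar cap binds)
Taxable value = $1,538,612.6 − $34,800 − $103,000 = $1,400,812.6
Hospital District: $1,400,812.6 × 0.0034 = $4,762.76284
Briarton County: $1,400,812.6 × 0.00749 = $10,492.086374
Total = $15,254.849214

$15,254.85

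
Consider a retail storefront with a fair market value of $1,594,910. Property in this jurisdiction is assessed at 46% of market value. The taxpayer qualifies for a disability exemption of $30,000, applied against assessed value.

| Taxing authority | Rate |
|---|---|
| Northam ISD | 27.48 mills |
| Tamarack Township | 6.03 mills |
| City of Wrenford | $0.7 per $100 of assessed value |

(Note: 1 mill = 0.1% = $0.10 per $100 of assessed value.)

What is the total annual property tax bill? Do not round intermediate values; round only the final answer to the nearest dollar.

$28,505

Assessed value = $1,594,910 × 0.46 = $733,658.6
Taxable value = $733,658.6 − $30,000 = $703,658.6
Northam ISD: $703,658.6 × 0.02748 = $19,336.538328
Tamarack Township: $703,658.6 × 0.00603 = $4,243.061358
City of Wrenford: $703,658.6 × 0.007 = $4,925.6102
Total = $28,505.209886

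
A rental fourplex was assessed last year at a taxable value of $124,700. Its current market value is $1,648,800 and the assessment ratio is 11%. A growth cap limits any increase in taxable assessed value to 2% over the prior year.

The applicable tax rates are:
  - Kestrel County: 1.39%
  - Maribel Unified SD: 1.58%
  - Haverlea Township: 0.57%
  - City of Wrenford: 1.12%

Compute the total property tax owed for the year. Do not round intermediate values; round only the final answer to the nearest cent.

$5,927.24

Uncapped assessed value = $1,648,800 × 0.11 = $181,368
Cap limit = $124,700 × 1.02 = $127,194
Taxable assessed value = min($181,368, $127,194) = $127,194 (cap binds)
Kestrel County: $127,194 × 0.0139 = $1,767.9966
Maribel Unified SD: $127,194 × 0.0158 = $2,009.6652
Haverlea Township: $127,194 × 0.0057 = $725.0058
City of Wrenford: $127,194 × 0.0112 = $1,424.5728
Total = $5,927.2404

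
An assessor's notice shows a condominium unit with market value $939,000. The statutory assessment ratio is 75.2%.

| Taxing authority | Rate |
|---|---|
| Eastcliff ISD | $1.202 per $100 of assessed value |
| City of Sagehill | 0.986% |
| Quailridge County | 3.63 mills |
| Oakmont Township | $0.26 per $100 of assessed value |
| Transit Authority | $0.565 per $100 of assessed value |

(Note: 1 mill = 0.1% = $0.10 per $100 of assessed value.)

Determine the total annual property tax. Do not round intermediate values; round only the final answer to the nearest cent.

Assessed value = $939,000 × 0.752 = $706,128
Eastcliff ISD: $706,128 × 0.01202 = $8,487.65856
City of Sagehill: $706,128 × 0.00986 = $6,962.42208
Quailridge County: $706,128 × 0.00363 = $2,563.24464
Oakmont Township: $706,128 × 0.0026 = $1,835.9328
Transit Authority: $706,128 × 0.00565 = $3,989.6232
Total = $23,838.88128

$23,838.88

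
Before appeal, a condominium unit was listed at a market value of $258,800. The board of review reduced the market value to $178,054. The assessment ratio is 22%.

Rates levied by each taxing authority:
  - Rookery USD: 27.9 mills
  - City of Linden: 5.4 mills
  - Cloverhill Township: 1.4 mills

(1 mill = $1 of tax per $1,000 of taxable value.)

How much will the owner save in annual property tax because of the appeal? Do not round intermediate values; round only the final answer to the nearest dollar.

$616

Old assessed value = $258,800 × 0.22 = $56,936
New assessed value = $178,054 × 0.22 = $39,171.88
Combined rate = 0.0279 + 0.0054 + 0.0014 = 0.0347
Old tax = $56,936 × 0.0347 = $1,975.6792
New tax = $39,171.88 × 0.0347 = $1,359.264236
Reduction = $1,975.6792 − $1,359.264236 = $616.414964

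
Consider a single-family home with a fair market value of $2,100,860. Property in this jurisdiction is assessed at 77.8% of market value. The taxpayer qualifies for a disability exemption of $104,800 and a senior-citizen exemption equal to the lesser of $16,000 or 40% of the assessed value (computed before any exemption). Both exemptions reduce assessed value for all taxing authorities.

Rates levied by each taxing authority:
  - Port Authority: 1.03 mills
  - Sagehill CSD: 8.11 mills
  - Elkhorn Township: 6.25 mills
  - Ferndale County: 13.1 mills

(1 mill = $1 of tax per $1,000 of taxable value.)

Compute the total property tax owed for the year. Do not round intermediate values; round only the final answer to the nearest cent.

$43,124.43

Assessed value = $2,100,860 × 0.778 = $1,634,469.08
Senior-citizen exemption = min($16,000, 40% × $1,634,469.08) = min($16,000, $653,787.632) = $16,000 (dollar cap binds)
Taxable value = $1,634,469.08 − $104,800 − $16,000 = $1,513,669.08
Port Authority: $1,513,669.08 × 0.00103 = $1,559.0791524
Sagehill CSD: $1,513,669.08 × 0.00811 = $12,275.8562388
Elkhorn Township: $1,513,669.08 × 0.00625 = $9,460.43175
Ferndale County: $1,513,669.08 × 0.0131 = $19,829.064948
Total = $43,124.4320892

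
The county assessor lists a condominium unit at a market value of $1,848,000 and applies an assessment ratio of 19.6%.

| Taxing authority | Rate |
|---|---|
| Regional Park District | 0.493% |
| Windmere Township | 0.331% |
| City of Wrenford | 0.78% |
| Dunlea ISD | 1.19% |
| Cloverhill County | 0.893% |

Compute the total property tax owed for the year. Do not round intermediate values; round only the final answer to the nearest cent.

Assessed value = $1,848,000 × 0.196 = $362,208
Regional Park District: $362,208 × 0.00493 = $1,785.68544
Windmere Township: $362,208 × 0.00331 = $1,198.90848
City of Wrenford: $362,208 × 0.0078 = $2,825.2224
Dunlea ISD: $362,208 × 0.0119 = $4,310.2752
Cloverhill County: $362,208 × 0.00893 = $3,234.51744
Total = $1,785.68544 + $1,198.90848 + $2,825.2224 + $4,310.2752 + $3,234.51744 = $13,354.60896

$13,354.61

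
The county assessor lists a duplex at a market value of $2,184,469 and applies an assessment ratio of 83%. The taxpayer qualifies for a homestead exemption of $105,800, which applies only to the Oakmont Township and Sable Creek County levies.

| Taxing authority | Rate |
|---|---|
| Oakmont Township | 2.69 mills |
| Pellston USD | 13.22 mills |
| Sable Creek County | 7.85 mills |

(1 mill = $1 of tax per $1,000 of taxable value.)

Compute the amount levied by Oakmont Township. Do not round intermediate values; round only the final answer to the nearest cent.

$4,592.66

Assessed value = $2,184,469 × 0.83 = $1,813,109.27
Oakmont Township taxable value = $1,813,109.27 − $105,800 = $1,707,309.27
Oakmont Township levy = $1,707,309.27 × 0.00269 = $4,592.6619363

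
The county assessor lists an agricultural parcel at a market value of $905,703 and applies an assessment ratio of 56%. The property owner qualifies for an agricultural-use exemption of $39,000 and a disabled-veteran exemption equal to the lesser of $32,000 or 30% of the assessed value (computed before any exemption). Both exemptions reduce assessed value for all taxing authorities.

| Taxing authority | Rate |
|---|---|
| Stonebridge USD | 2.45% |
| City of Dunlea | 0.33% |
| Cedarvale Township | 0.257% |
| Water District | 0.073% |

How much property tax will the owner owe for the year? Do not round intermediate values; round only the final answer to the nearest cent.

Assessed value = $905,703 × 0.56 = $507,193.68
Disabled-veteran exemption = min($32,000, 30% × $507,193.68) = min($32,000, $152,158.104) = $32,000 (dollar cap binds)
Taxable value = $507,193.68 − $39,000 − $32,000 = $436,193.68
Stonebridge USD: $436,193.68 × 0.0245 = $10,686.74516
City of Dunlea: $436,193.68 × 0.0033 = $1,439.439144
Cedarvale Township: $436,193.68 × 0.00257 = $1,121.0177576
Water District: $436,193.68 × 0.00073 = $318.4213864
Total = $13,565.623448

$13,565.62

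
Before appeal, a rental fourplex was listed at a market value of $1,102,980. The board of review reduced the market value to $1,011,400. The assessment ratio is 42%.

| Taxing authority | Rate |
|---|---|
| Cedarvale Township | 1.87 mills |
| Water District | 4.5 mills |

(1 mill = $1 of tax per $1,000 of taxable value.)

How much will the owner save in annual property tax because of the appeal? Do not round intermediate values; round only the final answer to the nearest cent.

$245.01

Old assessed value = $1,102,980 × 0.42 = $463,251.6
New assessed value = $1,011,400 × 0.42 = $424,788
Combined rate = 0.00187 + 0.0045 = 0.00637
Old tax = $463,251.6 × 0.00637 = $2,950.912692
New tax = $424,788 × 0.00637 = $2,705.89956
Reduction = $2,950.912692 − $2,705.89956 = $245.013132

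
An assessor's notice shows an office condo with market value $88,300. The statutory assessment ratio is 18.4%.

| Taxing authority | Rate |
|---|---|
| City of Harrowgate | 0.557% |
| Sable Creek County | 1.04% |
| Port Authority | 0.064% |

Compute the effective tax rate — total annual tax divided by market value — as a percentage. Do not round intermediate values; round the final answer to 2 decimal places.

Assessed value = $88,300 × 0.184 = $16,247.2
City of Harrowgate: $16,247.2 × 0.00557 = $90.496904
Sable Creek County: $16,247.2 × 0.0104 = $168.97088
Port Authority: $16,247.2 × 0.00064 = $10.398208
Total tax = $269.865992
Effective rate = $269.865992 ÷ $88,300 = 0.31% of market value

0.31%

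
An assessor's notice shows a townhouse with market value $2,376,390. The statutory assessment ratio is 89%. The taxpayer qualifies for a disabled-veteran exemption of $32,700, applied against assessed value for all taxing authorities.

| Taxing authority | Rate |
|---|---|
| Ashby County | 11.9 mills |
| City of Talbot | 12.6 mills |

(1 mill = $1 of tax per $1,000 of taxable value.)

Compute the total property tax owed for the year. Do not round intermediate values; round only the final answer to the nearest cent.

$51,016.03

Assessed value = $2,376,390 × 0.89 = $2,114,987.1
Taxable value = $2,114,987.1 − $32,700 = $2,082,287.1
Ashby County: $2,082,287.1 × 0.0119 = $24,779.21649
City of Talbot: $2,082,287.1 × 0.0126 = $26,236.81746
Total = $24,779.21649 + $26,236.81746 = $51,016.03395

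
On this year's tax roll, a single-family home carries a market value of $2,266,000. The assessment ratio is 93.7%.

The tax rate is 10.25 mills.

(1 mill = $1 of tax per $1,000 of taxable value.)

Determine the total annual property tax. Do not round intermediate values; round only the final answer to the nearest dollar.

Assessed value = $2,266,000 × 0.937 = $2,123,242
Tax = $2,123,242 × 0.01025 = $21,763.2305

$21,763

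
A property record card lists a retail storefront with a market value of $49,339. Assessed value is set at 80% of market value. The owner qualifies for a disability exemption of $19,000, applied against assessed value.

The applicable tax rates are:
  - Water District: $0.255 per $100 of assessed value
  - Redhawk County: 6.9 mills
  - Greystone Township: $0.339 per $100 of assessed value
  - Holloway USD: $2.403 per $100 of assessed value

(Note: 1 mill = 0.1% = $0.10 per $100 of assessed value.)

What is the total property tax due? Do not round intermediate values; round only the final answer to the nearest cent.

$754.77

Assessed value = $49,339 × 0.8 = $39,471.2
Taxable value = $39,471.2 − $19,000 = $20,471.2
Water District: $20,471.2 × 0.00255 = $52.20156
Redhawk County: $20,471.2 × 0.0069 = $141.25128
Greystone Township: $20,471.2 × 0.00339 = $69.397368
Holloway USD: $20,471.2 × 0.02403 = $491.922936
Total = $754.773144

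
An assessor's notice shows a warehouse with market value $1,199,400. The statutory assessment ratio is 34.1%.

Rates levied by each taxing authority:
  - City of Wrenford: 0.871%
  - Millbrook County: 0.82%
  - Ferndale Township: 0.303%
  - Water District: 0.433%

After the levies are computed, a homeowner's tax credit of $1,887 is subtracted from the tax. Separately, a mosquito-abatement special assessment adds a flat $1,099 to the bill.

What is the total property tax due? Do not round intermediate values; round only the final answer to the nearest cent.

Assessed value = $1,199,400 × 0.341 = $408,995.4
City of Wrenford: $408,995.4 × 0.00871 = $3,562.349934
Millbrook County: $408,995.4 × 0.0082 = $3,353.76228
Ferndale Township: $408,995.4 × 0.00303 = $1,239.256062
Water District: $408,995.4 × 0.00433 = $1,770.950082
Levies subtotal = $9,926.318358
After credit = $9,926.318358 − $1,887 = $8,039.318358
Total = $8,039.318358 + $1,099 = $9,138.318358

$9,138.32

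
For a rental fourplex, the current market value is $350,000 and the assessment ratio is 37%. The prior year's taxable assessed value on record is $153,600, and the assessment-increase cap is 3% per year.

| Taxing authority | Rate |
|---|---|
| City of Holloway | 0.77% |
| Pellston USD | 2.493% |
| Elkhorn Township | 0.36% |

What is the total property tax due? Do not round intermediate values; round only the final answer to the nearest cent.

$4,691.79

Uncapped assessed value = $350,000 × 0.37 = $129,500
Cap limit = $153,600 × 1.03 = $158,208
Taxable assessed value = min($129,500, $158,208) = $129,500 (cap does not bind)
City of Holloway: $129,500 × 0.0077 = $997.15
Pellston USD: $129,500 × 0.02493 = $3,228.435
Elkhorn Township: $129,500 × 0.0036 = $466.2
Total = $4,691.785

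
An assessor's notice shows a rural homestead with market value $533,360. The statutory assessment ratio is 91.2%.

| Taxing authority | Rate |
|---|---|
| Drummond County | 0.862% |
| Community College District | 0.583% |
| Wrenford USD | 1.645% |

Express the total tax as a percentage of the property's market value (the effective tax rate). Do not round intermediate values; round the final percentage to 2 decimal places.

2.82%

Assessed value = $533,360 × 0.912 = $486,424.32
Drummond County: $486,424.32 × 0.00862 = $4,192.9776384
Community College District: $486,424.32 × 0.00583 = $2,835.8537856
Wrenford USD: $486,424.32 × 0.01645 = $8,001.680064
Total tax = $15,030.511488
Effective rate = $15,030.511488 ÷ $533,360 = 2.82% of market value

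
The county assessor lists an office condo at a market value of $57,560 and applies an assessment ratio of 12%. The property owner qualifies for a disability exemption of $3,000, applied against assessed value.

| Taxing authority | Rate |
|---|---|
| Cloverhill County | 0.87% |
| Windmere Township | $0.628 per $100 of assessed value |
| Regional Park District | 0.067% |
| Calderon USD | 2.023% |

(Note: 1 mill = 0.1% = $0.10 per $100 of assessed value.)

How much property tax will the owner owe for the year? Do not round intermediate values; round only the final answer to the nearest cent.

Assessed value = $57,560 × 0.12 = $6,907.2
Taxable value = $6,907.2 − $3,000 = $3,907.2
Cloverhill County: $3,907.2 × 0.0087 = $33.99264
Windmere Township: $3,907.2 × 0.00628 = $24.537216
Regional Park District: $3,907.2 × 0.00067 = $2.617824
Calderon USD: $3,907.2 × 0.02023 = $79.042656
Total = $140.190336

$140.19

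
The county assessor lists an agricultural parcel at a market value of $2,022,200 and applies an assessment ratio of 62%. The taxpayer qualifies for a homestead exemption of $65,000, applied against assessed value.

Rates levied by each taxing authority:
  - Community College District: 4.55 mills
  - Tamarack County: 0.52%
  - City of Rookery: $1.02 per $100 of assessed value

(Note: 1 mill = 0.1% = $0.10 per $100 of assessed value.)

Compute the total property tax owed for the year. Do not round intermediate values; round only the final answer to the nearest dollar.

$23,716

Assessed value = $2,022,200 × 0.62 = $1,253,764
Taxable value = $1,253,764 − $65,000 = $1,188,764
Community College District: $1,188,764 × 0.00455 = $5,408.8762
Tamarack County: $1,188,764 × 0.0052 = $6,181.5728
City of Rookery: $1,188,764 × 0.0102 = $12,125.3928
Total = $23,715.8418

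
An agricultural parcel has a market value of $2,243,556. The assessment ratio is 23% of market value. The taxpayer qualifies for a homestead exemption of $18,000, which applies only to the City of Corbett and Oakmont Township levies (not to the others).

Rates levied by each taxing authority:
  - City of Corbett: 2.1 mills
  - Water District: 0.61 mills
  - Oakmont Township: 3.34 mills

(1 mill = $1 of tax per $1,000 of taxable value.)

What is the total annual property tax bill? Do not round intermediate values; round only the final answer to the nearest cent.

$3,023.99

Assessed value = $2,243,556 × 0.23 = $516,017.88
City of Corbett: ($516,017.88 − $18,000) × 0.0021 = $498,017.88 × 0.0021 = $1,045.837548
Water District: $516,017.88 × 0.00061 = $314.7709068
Oakmont Township: ($516,017.88 − $18,000) × 0.00334 = $498,017.88 × 0.00334 = $1,663.3797192
Total = $3,023.988174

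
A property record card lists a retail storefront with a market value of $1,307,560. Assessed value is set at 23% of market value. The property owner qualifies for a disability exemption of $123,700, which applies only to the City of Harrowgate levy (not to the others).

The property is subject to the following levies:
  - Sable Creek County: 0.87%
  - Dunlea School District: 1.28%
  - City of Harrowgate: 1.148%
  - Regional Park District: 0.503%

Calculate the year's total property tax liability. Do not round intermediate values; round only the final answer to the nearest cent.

$10,011.01

Assessed value = $1,307,560 × 0.23 = $300,738.8
Sable Creek County: $300,738.8 × 0.0087 = $2,616.42756
Dunlea School District: $300,738.8 × 0.0128 = $3,849.45664
City of Harrowgate: ($300,738.8 − $123,700) × 0.01148 = $177,038.8 × 0.01148 = $2,032.405424
Regional Park District: $300,738.8 × 0.00503 = $1,512.716164
Total = $10,011.005788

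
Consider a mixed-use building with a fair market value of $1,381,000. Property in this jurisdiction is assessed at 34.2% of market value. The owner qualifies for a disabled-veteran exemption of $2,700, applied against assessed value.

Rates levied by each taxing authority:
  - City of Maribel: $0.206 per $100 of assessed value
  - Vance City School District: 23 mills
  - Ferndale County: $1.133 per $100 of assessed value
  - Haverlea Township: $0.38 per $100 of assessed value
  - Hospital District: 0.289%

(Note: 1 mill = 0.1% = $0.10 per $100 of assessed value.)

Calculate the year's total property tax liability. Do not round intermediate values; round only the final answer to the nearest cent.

Assessed value = $1,381,000 × 0.342 = $472,302
Taxable value = $472,302 − $2,700 = $469,602
City of Maribel: $469,602 × 0.00206 = $967.38012
Vance City School District: $469,602 × 0.023 = $10,800.846
Ferndale County: $469,602 × 0.01133 = $5,320.59066
Haverlea Township: $469,602 × 0.0038 = $1,784.4876
Hospital District: $469,602 × 0.00289 = $1,357.14978
Total = $20,230.45416

$20,230.45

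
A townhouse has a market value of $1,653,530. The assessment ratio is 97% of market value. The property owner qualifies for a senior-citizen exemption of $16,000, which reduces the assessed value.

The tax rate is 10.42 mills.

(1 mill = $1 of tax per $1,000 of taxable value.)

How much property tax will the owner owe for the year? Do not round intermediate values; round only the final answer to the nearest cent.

$16,546.17

Assessed value = $1,653,530 × 0.97 = $1,603,924.1
Taxable value = $1,603,924.1 − $16,000 = $1,587,924.1
Tax = $1,587,924.1 × 0.01042 = $16,546.169122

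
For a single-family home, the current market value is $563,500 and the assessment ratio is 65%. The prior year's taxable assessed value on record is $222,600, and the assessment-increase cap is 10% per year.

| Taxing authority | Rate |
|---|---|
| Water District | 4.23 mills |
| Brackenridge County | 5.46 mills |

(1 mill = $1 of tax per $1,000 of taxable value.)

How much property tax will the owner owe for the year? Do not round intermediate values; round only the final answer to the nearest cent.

$2,372.69

Uncapped assessed value = $563,500 × 0.65 = $366,275
Cap limit = $222,600 × 1.1 = $244,860
Taxable assessed value = min($366,275, $244,860) = $244,860 (cap binds)
Water District: $244,860 × 0.00423 = $1,035.7578
Brackenridge County: $244,860 × 0.00546 = $1,336.9356
Total = $2,372.6934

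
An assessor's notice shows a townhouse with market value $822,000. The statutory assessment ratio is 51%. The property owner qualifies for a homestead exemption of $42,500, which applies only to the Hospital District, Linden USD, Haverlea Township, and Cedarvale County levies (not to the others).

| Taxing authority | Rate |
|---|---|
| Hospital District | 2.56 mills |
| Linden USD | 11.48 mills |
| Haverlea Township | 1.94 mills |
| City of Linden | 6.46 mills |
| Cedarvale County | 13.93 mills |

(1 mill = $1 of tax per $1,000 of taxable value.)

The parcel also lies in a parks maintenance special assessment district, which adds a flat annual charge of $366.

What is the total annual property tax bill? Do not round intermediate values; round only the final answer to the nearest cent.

$14,341.86

Assessed value = $822,000 × 0.51 = $419,220
Hospital District: ($419,220 − $42,500) × 0.00256 = $376,720 × 0.00256 = $964.4032
Linden USD: ($419,220 − $42,500) × 0.01148 = $376,720 × 0.01148 = $4,324.7456
Haverlea Township: ($419,220 − $42,500) × 0.00194 = $376,720 × 0.00194 = $730.8368
City of Linden: $419,220 × 0.00646 = $2,708.1612
Cedarvale County: ($419,220 − $42,500) × 0.01393 = $376,720 × 0.01393 = $5,247.7096
Levies subtotal = $13,975.8564
Total = $13,975.8564 + $366 = $14,341.8564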